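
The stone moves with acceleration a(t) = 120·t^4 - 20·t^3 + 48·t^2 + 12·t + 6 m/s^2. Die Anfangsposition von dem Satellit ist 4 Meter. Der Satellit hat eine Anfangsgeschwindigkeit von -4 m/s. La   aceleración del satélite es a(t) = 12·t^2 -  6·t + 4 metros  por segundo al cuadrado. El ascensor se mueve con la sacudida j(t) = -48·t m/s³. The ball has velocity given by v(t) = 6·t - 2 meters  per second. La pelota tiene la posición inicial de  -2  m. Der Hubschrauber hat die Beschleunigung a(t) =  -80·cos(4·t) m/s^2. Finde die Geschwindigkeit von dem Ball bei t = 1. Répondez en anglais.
Using v(t) = 6·t - 2 and substituting t = 1, we find v = 4.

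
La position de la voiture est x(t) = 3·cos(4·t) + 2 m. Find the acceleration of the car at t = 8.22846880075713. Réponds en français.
En partant de la position x(t) = 3·cos(4·t) + 2, nous prenons 2 dérivées. La dérivée de la position donne la vitesse: v(t) = -12·sin(4·t). En dérivant la vitesse, nous obtenons l'accélération: a(t) = -48·cos(4·t). De l'équation de l'accélération a(t) = -48·cos(4·t), nous substituons t = 8.22846880075713 pour obtenir a = -3.49359579148373.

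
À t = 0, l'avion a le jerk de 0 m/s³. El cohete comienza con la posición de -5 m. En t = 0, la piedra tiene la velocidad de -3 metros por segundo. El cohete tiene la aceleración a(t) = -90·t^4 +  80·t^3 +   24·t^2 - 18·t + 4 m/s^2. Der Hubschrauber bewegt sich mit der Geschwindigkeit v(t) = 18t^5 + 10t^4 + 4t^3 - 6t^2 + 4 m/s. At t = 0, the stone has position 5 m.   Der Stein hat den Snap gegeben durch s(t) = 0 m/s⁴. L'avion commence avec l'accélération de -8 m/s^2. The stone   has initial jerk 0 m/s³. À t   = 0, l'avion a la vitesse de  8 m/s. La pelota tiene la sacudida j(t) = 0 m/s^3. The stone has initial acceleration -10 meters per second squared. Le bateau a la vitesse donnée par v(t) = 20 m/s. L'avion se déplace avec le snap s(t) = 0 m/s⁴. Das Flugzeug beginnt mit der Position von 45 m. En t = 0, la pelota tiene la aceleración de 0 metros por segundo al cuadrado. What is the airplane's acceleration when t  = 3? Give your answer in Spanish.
Para resolver esto, necesitamos tomar 2 integrales de nuestra ecuación del snap s(t) = 0. Integrando el snap y usando la condición inicial j(0) = 0, obtenemos j(t) = 0. La antiderivada de la sacudida, con a(0) = -8, da la aceleración: a(t) = -8. Tenemos la aceleración a(t) = -8. Sustituyendo t = 3: a(3) = -8.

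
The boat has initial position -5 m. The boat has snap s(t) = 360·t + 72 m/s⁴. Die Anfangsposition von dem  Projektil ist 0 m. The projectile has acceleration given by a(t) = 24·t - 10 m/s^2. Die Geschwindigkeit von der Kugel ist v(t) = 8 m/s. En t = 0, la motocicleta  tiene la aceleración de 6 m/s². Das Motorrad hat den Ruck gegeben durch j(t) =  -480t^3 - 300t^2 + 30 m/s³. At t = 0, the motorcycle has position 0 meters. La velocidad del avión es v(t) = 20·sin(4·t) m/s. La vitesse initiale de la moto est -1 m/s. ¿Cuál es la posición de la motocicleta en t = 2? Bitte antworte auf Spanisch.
Debemos encontrar la integral de nuestra ecuación de la sacudida j(t) = -480·t^3 - 300·t^2 + 30 3 veces. Integrando la sacudida y usando la condición inicial a(0) = 6, obtenemos a(t) = -120·t^4 - 100·t^3 + 30·t + 6. Tomando ∫a(t)dt y aplicando v(0) = -1, encontramos v(t) = -24·t^5 - 25·t^4 + 15·t^2 + 6·t - 1. Integrando la velocidad y usando la condición inicial x(0) = 0, obtenemos x(t) = -4·t^6 - 5·t^5 + 5·t^3 + 3·t^2 - t. Tenemos la posición x(t) = -4·t^6 - 5·t^5 + 5·t^3 + 3·t^2 - t. Sustituyendo t = 2: x(2) = -366.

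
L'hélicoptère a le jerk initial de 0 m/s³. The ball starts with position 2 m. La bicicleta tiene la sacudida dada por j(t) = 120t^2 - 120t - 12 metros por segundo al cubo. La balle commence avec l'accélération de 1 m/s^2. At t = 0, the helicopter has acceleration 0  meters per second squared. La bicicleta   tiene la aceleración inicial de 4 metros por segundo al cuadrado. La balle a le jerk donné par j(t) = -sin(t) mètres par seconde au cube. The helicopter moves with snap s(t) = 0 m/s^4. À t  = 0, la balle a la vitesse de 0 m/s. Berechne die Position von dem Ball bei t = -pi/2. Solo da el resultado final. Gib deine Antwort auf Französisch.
À t = -pi/2, x = 3.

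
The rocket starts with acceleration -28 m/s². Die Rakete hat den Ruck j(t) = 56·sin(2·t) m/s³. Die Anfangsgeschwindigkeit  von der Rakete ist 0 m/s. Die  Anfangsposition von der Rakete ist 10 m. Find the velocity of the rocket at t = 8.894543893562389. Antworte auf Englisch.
To find the answer, we compute 2 integrals of j(t) = 56·sin(2·t). The integral of jerk is acceleration. Using a(0) = -28, we get a(t) = -28·cos(2·t). The antiderivative of acceleration, with v(0) = 0, gives velocity: v(t) = -14·sin(2·t). Using v(t) = -14·sin(2·t) and substituting t = 8.894543893562389, we find v = 12.2161794243147.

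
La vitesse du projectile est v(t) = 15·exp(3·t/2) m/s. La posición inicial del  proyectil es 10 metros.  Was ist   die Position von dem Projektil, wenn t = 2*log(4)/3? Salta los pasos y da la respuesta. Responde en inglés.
The answer is 40.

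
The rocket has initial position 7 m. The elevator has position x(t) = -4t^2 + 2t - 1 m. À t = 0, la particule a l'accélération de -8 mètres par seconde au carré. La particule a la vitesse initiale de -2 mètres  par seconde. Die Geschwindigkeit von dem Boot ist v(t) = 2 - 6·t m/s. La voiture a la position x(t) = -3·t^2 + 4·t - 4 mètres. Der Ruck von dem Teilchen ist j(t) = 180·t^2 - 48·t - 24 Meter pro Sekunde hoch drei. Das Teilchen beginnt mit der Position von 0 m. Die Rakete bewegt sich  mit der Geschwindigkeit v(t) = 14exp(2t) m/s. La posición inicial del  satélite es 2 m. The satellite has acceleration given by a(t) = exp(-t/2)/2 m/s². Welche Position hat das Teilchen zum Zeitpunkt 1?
Wir müssen das Integral unserer Gleichung für den Ruck j(t) = 180·t^2 - 48·t - 24 3-mal finden. Mit ∫j(t)dt und Anwendung von a(0) = -8, finden wir a(t) = 60·t^3 - 24·t^2 - 24·t - 8. Durch Integration von der Beschleunigung und Verwendung der Anfangsbedingung v(0) = -2, erhalten wir v(t) = 15·t^4 - 8·t^3 - 12·t^2 - 8·t - 2. Durch Integration von der Geschwindigkeit und Verwendung der Anfangsbedingung x(0) = 0, erhalten wir x(t) = 3·t^5 - 2·t^4 - 4·t^3 - 4·t^2 - 2·t. Aus der Gleichung für die Position x(t) = 3·t^5 - 2·t^4 - 4·t^3 - 4·t^2 - 2·t, setzen wir t = 1 ein und erhalten x = -9.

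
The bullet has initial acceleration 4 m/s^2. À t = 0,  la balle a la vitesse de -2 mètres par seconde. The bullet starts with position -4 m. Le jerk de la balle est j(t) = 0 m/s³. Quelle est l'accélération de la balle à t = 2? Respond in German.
Um dies zu lösen, müssen wir 1 Stammfunktion unserer Gleichung für den Ruck j(t) = 0 finden. Die Stammfunktion von dem Ruck ist die Beschleunigung. Mit a(0) = 4 erhalten wir a(t) = 4. Wir haben die Beschleunigung a(t) = 4. Durch Einsetzen von t = 2: a(2) = 4.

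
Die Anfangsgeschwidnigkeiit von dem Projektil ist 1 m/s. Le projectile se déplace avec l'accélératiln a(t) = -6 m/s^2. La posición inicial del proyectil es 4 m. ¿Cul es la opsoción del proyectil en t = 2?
Para resolver esto, necesitamos tomar 2 integrales de nuestra ecuación de la aceleración a(t) = -6. Tomando ∫a(t)dt y aplicando v(0) = 1, encontramos v(t) = 1 - 6·t. Integrando la velocidad y usando la condición inicial x(0) = 4, obtenemos x(t) = -3·t^2 + t + 4. Tenemos la posición x(t) = -3·t^2 + t + 4. Sustituyendo t = 2: x(2) = -6.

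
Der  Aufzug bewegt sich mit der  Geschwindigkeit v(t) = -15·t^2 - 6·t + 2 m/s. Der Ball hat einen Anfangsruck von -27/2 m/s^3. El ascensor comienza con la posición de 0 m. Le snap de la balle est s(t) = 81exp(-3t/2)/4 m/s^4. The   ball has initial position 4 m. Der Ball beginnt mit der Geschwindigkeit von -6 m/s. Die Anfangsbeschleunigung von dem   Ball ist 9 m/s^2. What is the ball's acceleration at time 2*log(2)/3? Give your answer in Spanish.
Partiendo del snap s(t) = 81·exp(-3·t/2)/4, tomamos 2 antiderivadas. Integrando el snap y usando la condición inicial j(0) = -27/2, obtenemos j(t) = -27·exp(-3·t/2)/2. Tomando ∫j(t)dt y aplicando a(0) = 9, encontramos a(t) = 9·exp(-3·t/2). Usando a(t) = 9·exp(-3·t/2) y sustituyendo t = 2*log(2)/3, encontramos a = 9/2.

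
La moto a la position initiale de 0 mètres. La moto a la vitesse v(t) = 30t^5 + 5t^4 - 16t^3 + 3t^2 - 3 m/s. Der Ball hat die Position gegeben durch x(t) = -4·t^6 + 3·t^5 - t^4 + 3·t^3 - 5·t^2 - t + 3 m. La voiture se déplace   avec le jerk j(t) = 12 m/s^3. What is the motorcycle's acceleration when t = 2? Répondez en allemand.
Um dies zu lösen, müssen wir 1 Ableitung unserer Gleichung für die Geschwindigkeit v(t) = 30·t^5 + 5·t^4 - 16·t^3 + 3·t^2 - 3 nehmen. Die Ableitung von der Geschwindigkeit ergibt die Beschleunigung: a(t) = 150·t^4 + 20·t^3 - 48·t^2 + 6·t. Aus der Gleichung für die Beschleunigung a(t) = 150·t^4 + 20·t^3 - 48·t^2 + 6·t, setzen wir t = 2 ein und erhalten a = 2380.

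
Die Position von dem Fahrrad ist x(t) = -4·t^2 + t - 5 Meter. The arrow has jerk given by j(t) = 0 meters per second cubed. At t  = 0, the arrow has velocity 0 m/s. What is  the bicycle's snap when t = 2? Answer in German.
Um dies zu lösen, müssen wir 4 Ableitungen unserer Gleichung für die Position x(t) = -4·t^2 + t - 5 nehmen. Die Ableitung von der Position ergibt die Geschwindigkeit: v(t) = 1 - 8·t. Mit d/dt von v(t) finden wir a(t) = -8. Die Ableitung von der Beschleunigung ergibt den Ruck: j(t) = 0. Mit d/dt von j(t) finden wir s(t) = 0. Wir haben den Snap s(t) = 0. Durch Einsetzen von t = 2: s(2) = 0.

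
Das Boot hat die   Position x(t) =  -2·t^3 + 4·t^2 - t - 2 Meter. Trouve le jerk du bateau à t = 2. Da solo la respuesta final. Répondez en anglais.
j(2) = -12.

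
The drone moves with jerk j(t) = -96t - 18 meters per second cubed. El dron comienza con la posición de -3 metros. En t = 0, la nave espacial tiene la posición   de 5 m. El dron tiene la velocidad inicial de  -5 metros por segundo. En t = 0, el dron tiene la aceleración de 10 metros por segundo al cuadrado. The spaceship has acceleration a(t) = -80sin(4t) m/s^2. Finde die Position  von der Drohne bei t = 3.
Wir müssen unsere Gleichung für den Ruck j(t) = -96·t - 18 3-mal integrieren. Mit ∫j(t)dt und Anwendung von a(0) = 10, finden wir a(t) = -48·t^2 - 18·t + 10. Die Stammfunktion von der Beschleunigung ist die Geschwindigkeit. Mit v(0) = -5 erhalten wir v(t) = -16·t^3 - 9·t^2 + 10·t - 5. Das Integral von der Geschwindigkeit, mit x(0) = -3, ergibt die Position: x(t) = -4·t^4 - 3·t^3 + 5·t^2 - 5·t - 3. Mit x(t) = -4·t^4 - 3·t^3 + 5·t^2 - 5·t - 3 und Einsetzen von t = 3, finden wir x = -378.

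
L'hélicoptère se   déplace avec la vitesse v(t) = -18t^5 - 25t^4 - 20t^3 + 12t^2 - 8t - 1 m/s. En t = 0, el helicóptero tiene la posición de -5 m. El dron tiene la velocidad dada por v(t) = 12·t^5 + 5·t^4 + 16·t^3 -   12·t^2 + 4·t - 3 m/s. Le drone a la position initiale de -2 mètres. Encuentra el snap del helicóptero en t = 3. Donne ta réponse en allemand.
Um dies zu lösen, müssen wir 3 Ableitungen unserer Gleichung für die Geschwindigkeit v(t) = -18·t^5 - 25·t^4 - 20·t^3 + 12·t^2 - 8·t - 1 nehmen. Mit d/dt von v(t) finden wir a(t) = -90·t^4 - 100·t^3 - 60·t^2 + 24·t - 8. Mit d/dt von a(t) finden wir j(t) = -360·t^3 - 300·t^2 - 120·t + 24. Mit d/dt von j(t) finden wir s(t) = -1080·t^2 - 600·t - 120. Wir haben den Snap s(t) = -1080·t^2 - 600·t - 120. Durch Einsetzen von t = 3: s(3) = -11640.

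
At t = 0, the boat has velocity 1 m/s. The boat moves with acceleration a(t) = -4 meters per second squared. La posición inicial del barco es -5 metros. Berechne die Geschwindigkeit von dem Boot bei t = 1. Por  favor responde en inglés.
Starting from acceleration a(t) = -4, we take 1 antiderivative. The antiderivative of acceleration is velocity. Using v(0) = 1, we get v(t) = 1 - 4·t. From the given velocity equation v(t) = 1 - 4·t, we substitute t = 1 to get v = -3.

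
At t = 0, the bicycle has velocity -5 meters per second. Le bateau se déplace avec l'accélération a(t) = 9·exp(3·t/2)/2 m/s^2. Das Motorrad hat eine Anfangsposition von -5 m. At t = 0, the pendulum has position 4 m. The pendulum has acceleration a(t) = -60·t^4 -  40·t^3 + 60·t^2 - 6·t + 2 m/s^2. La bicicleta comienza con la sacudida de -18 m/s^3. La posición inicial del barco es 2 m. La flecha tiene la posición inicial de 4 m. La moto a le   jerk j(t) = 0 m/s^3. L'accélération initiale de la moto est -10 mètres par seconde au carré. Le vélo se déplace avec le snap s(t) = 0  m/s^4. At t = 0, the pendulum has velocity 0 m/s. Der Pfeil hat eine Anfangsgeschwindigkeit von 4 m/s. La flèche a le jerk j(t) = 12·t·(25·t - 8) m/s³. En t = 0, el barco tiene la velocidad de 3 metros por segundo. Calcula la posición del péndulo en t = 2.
Para resolver esto, necesitamos tomar 2 antiderivadas de nuestra ecuación de la aceleración a(t) = -60·t^4 - 40·t^3 + 60·t^2 - 6·t + 2. La integral de la aceleración es la velocidad. Usando v(0) = 0, obtenemos v(t) = t·(-12·t^4 - 10·t^3 + 20·t^2 - 3·t + 2). La antiderivada de la velocidad es la posición. Usando x(0) = 4, obtenemos x(t) = -2·t^6 - 2·t^5 + 5·t^4 - t^3 + t^2 + 4. De la ecuación de la posición x(t) = -2·t^6 - 2·t^5 + 5·t^4 - t^3 + t^2 + 4, sustituimos t = 2 para obtener x = -112.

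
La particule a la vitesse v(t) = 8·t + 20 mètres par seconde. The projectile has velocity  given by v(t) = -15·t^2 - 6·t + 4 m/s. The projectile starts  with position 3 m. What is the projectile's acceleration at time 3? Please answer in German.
Um dies zu lösen, müssen wir 1 Ableitung unserer Gleichung für die Geschwindigkeit v(t) = -15·t^2 - 6·t + 4 nehmen. Durch Ableiten von der Geschwindigkeit erhalten wir die Beschleunigung: a(t) = -30·t - 6. Wir haben die Beschleunigung a(t) = -30·t - 6. Durch Einsetzen von t = 3: a(3) = -96.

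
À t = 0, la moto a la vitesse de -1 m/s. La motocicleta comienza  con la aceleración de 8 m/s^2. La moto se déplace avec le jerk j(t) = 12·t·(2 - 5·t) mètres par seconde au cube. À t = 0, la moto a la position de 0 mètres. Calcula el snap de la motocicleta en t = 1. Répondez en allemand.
Wir müssen unsere Gleichung für den Ruck j(t) = 12·t·(2 - 5·t) 1-mal ableiten. Durch Ableiten von dem Ruck erhalten wir den Snap: s(t) = 24 - 120·t. Wir haben den Snap s(t) = 24 - 120·t. Durch Einsetzen von t = 1: s(1) = -96.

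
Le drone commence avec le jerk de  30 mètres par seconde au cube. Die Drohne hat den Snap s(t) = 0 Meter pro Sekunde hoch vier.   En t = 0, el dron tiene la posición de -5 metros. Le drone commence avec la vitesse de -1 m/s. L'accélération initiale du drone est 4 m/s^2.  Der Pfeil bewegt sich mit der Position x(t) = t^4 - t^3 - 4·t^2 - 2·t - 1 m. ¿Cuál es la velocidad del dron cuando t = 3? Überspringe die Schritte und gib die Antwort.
La respuesta es 146.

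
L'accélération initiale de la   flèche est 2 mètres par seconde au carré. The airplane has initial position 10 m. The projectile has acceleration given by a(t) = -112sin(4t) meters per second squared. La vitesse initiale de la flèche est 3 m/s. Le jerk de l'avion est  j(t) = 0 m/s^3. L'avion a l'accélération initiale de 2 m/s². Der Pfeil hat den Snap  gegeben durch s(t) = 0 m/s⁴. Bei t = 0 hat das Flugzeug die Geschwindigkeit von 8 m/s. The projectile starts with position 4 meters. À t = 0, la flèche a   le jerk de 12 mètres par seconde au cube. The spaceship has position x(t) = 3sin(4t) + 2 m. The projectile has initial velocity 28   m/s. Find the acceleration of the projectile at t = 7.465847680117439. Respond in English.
Using a(t) = -112·sin(4·t) and substituting t = 7.465847680117439, we find a = 111.981327527443.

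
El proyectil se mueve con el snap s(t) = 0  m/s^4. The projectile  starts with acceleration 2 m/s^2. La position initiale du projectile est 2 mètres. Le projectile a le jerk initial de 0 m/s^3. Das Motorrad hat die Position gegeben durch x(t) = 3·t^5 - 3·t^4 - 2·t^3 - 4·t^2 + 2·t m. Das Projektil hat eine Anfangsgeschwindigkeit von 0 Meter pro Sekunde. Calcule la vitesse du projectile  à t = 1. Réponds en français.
Nous devons intégrer notre équation du snap s(t) = 0 3 fois. En prenant ∫s(t)dt et en appliquant j(0) = 0, nous trouvons j(t) = 0. L'intégrale du jerk, avec a(0) = 2, donne l'accélération: a(t) = 2. L'intégrale de l'accélération est la vitesse. En utilisant v(0) = 0, nous obtenons v(t) = 2·t. Nous avons la vitesse v(t) = 2·t. En substituant t = 1: v(1) = 2.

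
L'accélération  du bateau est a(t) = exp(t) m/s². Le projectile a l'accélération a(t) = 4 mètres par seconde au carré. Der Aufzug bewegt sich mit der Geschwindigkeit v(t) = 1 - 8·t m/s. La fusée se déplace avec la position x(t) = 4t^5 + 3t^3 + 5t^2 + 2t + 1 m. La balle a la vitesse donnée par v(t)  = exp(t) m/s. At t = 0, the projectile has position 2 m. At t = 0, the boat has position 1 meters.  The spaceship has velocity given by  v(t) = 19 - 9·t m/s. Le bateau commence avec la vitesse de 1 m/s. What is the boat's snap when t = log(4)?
To solve this, we need to take 2 derivatives of our acceleration equation a(t) = exp(t). Differentiating acceleration, we get jerk: j(t) = exp(t). Differentiating jerk, we get snap: s(t) = exp(t). From the given snap equation s(t) = exp(t), we substitute t = log(4) to get s = 4.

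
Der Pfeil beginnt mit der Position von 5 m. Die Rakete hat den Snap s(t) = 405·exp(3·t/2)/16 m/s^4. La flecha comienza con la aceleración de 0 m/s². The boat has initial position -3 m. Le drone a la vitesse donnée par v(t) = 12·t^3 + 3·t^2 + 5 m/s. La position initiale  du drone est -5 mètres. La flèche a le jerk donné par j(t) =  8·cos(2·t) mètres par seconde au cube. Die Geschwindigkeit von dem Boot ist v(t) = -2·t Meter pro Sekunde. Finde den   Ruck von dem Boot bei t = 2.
Ausgehend von der Geschwindigkeit v(t) = -2·t, nehmen wir 2 Ableitungen. Die Ableitung von der Geschwindigkeit ergibt die Beschleunigung: a(t) = -2. Durch Ableiten von der Beschleunigung erhalten wir den Ruck: j(t) = 0. Aus der Gleichung für den Ruck j(t) = 0, setzen wir t = 2 ein und erhalten j = 0.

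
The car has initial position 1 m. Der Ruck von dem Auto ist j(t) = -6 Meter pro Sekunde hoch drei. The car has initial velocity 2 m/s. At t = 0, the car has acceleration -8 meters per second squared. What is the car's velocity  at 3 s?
To solve this, we need to take 2 integrals of our jerk equation j(t) = -6. The integral of jerk is acceleration. Using a(0) = -8, we get a(t) = -6·t - 8. Taking ∫a(t)dt and applying v(0) = 2, we find v(t) = -3·t^2 - 8·t + 2. We have velocity v(t) = -3·t^2 - 8·t + 2. Substituting t = 3: v(3) = -49.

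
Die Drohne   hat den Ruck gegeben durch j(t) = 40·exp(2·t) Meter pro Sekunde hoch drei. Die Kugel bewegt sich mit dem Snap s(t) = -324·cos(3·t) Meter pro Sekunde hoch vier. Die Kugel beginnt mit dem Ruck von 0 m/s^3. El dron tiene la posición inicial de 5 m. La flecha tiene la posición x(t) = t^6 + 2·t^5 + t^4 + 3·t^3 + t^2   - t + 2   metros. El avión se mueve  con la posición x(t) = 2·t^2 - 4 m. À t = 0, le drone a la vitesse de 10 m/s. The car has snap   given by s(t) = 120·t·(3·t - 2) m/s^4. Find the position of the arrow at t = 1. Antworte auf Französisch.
De l'équation de la position x(t) = t^6 + 2·t^5 + t^4 + 3·t^3 + t^2 - t + 2, nous substituons t = 1 pour obtenir x = 9.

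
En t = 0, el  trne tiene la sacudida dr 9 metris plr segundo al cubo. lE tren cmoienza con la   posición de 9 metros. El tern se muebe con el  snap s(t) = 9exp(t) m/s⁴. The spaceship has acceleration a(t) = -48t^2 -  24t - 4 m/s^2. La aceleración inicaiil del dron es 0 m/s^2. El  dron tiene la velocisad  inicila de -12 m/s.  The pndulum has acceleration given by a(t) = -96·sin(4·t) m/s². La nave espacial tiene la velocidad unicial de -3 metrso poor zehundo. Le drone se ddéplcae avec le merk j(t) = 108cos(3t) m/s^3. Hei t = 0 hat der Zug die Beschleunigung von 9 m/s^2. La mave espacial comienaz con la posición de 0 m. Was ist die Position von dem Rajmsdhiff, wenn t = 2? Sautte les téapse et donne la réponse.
x(2) = -110.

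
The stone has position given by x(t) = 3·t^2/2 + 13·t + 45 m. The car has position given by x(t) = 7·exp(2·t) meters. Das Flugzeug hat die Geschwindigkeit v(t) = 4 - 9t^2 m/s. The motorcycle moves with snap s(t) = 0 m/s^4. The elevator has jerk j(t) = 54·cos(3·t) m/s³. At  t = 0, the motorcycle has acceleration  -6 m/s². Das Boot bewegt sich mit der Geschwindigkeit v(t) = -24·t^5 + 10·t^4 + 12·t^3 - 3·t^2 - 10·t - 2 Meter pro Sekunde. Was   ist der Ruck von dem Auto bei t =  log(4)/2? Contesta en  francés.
Pour résoudre ceci, nous devons prendre 3 dérivées de notre équation de la position x(t) = 7·exp(2·t). En prenant d/dt de x(t), nous trouvons v(t) = 14·exp(2·t). La dérivée de la vitesse donne l'accélération: a(t) = 28·exp(2·t). La dérivée de l'accélération donne le jerk: j(t) = 56·exp(2·t). Nous avons le jerk j(t) = 56·exp(2·t). En substituant t = log(4)/2: j(log(4)/2) = 224.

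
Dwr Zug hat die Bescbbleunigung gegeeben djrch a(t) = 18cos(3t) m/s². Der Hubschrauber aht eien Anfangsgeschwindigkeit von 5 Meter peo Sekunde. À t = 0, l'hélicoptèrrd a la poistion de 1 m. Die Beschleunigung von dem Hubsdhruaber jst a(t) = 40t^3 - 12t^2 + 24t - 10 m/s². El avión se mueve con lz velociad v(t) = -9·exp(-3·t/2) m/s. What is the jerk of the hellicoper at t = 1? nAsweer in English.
Starting from acceleration a(t) = 40·t^3 - 12·t^2 + 24·t - 10, we take 1 derivative. The derivative of acceleration gives jerk: j(t) = 120·t^2 - 24·t + 24. From the given jerk equation j(t) = 120·t^2 - 24·t + 24, we substitute t = 1 to get j = 120.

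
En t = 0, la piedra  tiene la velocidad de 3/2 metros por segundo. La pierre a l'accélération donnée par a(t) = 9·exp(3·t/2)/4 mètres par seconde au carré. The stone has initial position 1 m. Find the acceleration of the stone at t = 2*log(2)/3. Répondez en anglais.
We have acceleration a(t) = 9·exp(3·t/2)/4. Substituting t = 2*log(2)/3: a(2*log(2)/3) = 9/2.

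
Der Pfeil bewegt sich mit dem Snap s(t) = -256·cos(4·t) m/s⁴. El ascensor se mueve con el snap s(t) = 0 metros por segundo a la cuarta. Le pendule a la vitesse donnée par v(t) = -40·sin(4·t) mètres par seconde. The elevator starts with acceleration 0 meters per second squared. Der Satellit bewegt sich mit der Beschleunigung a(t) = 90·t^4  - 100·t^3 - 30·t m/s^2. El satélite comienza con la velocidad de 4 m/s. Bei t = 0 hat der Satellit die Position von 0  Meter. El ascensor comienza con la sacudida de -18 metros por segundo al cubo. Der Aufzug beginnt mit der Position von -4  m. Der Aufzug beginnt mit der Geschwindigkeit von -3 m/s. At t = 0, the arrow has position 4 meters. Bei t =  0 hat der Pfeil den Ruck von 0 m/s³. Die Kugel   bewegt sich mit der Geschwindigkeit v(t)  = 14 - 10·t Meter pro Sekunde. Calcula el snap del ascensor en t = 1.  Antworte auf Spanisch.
Usando s(t) = 0 y sustituyendo t = 1, encontramos s = 0.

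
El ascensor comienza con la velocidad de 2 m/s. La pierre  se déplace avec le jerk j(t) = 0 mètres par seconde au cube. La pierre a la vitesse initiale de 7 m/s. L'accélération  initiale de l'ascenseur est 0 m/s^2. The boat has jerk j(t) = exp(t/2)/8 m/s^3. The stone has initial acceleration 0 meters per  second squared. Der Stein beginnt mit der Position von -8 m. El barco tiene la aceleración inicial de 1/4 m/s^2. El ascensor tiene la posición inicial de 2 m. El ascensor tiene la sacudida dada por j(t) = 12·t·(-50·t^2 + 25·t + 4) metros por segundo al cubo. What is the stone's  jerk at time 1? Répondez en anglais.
Using j(t) = 0 and substituting t = 1, we find j = 0.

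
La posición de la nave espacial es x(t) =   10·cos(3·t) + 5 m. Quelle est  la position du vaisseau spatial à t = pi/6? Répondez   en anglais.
From the given position equation x(t) = 10·cos(3·t) + 5, we substitute t = pi/6 to get x = 5.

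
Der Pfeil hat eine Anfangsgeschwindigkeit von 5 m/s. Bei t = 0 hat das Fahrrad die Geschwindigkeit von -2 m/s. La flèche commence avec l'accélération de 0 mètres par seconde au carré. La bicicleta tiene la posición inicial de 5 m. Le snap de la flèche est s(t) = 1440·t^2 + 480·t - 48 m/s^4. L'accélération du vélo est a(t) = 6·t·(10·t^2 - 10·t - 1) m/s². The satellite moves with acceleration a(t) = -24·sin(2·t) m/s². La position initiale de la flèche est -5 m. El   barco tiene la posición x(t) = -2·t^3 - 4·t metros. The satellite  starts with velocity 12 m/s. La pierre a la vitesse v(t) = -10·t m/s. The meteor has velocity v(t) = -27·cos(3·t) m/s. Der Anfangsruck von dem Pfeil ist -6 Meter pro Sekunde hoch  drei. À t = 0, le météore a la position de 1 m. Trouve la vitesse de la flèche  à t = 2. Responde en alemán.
Wir müssen unsere Gleichung für den Snap s(t) = 1440·t^2 + 480·t - 48 3-mal integrieren. Mit ∫s(t)dt und Anwendung von j(0) = -6, finden wir j(t) = 480·t^3 + 240·t^2 - 48·t - 6. Die Stammfunktion von dem Ruck ist die Beschleunigung. Mit a(0) = 0 erhalten wir a(t) = 2·t·(60·t^3 + 40·t^2 - 12·t - 3). Mit ∫a(t)dt und Anwendung von v(0) = 5, finden wir v(t) = 24·t^5 + 20·t^4 - 8·t^3 - 3·t^2 + 5. Mit v(t) = 24·t^5 + 20·t^4 - 8·t^3 - 3·t^2 + 5 und Einsetzen von t = 2, finden wir v = 1017.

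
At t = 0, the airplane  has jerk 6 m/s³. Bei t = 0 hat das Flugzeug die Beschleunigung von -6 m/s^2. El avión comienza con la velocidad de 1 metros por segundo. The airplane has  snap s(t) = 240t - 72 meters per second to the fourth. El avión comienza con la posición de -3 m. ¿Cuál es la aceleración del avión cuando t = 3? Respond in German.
Wir müssen die Stammfunktion unserer Gleichung für den Snap s(t) = 240·t - 72 2-mal finden. Die Stammfunktion von dem Snap ist der Ruck. Mit j(0) = 6 erhalten wir j(t) = 120·t^2 - 72·t + 6. Mit ∫j(t)dt und Anwendung von a(0) = -6, finden wir a(t) = 40·t^3 - 36·t^2 + 6·t - 6. Aus der Gleichung für die Beschleunigung a(t) = 40·t^3 - 36·t^2 + 6·t - 6, setzen wir t = 3 ein und erhalten a = 768.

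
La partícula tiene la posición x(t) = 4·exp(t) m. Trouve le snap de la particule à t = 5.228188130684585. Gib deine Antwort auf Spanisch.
Para resolver esto, necesitamos tomar 4 derivadas de nuestra ecuación de la posición x(t) = 4·exp(t). Derivando la posición, obtenemos la velocidad: v(t) = 4·exp(t). La derivada de la velocidad da la aceleración: a(t) = 4·exp(t). Derivando la aceleración, obtenemos la sacudida: j(t) = 4·exp(t). Tomando d/dt de j(t), encontramos s(t) = 4·exp(t). Tenemos el snap s(t) = 4·exp(t). Sustituyendo t = 5.228188130684585: s(5.228188130684585) = 745.818663177279.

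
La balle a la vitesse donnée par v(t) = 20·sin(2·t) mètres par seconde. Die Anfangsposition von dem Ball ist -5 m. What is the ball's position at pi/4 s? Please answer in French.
Nous devons trouver l'intégrale de notre équation de la vitesse v(t) = 20·sin(2·t) 1 fois. La primitive de la vitesse est la position. En utilisant x(0) = -5, nous obtenons x(t) = 5 - 10·cos(2·t). En utilisant x(t) = 5 - 10·cos(2·t) et en substituant t = pi/4, nous trouvons x = 5.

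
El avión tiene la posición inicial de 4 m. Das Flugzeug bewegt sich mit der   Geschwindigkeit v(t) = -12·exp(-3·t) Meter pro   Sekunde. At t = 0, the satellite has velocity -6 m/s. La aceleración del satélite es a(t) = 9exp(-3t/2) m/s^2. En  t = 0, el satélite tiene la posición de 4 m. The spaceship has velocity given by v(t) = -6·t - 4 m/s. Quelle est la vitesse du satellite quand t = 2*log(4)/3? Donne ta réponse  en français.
Nous devons trouver l'intégrale de notre équation de l'accélération a(t) = 9·exp(-3·t/2) 1 fois. L'intégrale de l'accélération, avec v(0) = -6, donne la vitesse: v(t) = -6·exp(-3·t/2). Nous avons la vitesse v(t) = -6·exp(-3·t/2). En substituant t = 2*log(4)/3: v(2*log(4)/3) = -3/2.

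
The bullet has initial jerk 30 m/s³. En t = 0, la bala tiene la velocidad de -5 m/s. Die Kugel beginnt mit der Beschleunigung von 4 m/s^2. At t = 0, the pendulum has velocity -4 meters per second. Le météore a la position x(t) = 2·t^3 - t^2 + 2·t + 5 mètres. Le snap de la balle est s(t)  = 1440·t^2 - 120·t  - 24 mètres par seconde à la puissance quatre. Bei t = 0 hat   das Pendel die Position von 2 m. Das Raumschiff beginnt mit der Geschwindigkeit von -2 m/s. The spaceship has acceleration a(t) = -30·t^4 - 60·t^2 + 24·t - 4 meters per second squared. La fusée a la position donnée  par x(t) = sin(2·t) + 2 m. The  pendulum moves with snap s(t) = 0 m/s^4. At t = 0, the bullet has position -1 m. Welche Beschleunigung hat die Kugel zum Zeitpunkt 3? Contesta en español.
Debemos encontrar la integral de nuestra ecuación del snap s(t) = 1440·t^2 - 120·t - 24 2 veces. La integral del snap es la sacudida. Usando j(0) = 30, obtenemos j(t) = 480·t^3 - 60·t^2 - 24·t + 30. Tomando ∫j(t)dt y aplicando a(0) = 4, encontramos a(t) = 120·t^4 - 20·t^3 - 12·t^2 + 30·t + 4. Usando a(t) = 120·t^4 - 20·t^3 - 12·t^2 + 30·t + 4 y sustituyendo t = 3, encontramos a = 9166.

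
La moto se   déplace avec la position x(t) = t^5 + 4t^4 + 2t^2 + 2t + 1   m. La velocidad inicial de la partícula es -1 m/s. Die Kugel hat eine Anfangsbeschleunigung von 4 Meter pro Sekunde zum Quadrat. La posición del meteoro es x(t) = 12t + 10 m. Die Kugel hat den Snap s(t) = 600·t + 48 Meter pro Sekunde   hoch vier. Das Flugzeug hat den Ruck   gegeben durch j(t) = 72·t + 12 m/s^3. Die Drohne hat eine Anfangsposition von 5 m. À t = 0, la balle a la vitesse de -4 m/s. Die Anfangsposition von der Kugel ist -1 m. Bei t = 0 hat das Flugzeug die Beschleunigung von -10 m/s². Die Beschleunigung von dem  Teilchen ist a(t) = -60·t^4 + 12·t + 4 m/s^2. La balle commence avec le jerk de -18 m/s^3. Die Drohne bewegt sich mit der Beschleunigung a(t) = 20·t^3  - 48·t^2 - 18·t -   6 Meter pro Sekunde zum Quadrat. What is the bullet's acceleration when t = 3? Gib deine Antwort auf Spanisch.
Necesitamos integrar nuestra ecuación del snap s(t) = 600·t + 48 2 veces. La integral del snap es la sacudida. Usando j(0) = -18, obtenemos j(t) = 300·t^2 + 48·t - 18. La integral de la sacudida es la aceleración. Usando a(0) = 4, obtenemos a(t) = 100·t^3 + 24·t^2 - 18·t + 4. Tenemos la aceleración a(t) = 100·t^3 + 24·t^2 - 18·t + 4. Sustituyendo t = 3: a(3) = 2866.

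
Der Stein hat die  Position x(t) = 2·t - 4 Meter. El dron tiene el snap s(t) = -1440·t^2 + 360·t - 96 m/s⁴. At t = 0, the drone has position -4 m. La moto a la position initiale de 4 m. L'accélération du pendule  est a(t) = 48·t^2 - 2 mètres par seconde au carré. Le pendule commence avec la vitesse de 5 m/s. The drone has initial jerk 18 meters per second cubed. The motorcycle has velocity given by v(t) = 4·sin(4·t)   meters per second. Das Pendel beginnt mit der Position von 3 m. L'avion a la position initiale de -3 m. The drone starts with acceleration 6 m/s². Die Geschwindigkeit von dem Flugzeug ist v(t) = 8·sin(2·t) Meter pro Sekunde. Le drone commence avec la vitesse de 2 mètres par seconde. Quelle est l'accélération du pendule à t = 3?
Nous avons l'accélération a(t) = 48·t^2 - 2. En substituant t = 3: a(3) = 430.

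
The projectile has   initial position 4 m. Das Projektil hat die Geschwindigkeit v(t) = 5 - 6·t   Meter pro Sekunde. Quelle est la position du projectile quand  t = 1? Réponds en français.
Pour résoudre ceci, nous devons prendre 1 intégrale de notre équation de la vitesse v(t) = 5 - 6·t. En intégrant la vitesse et en utilisant la condition initiale x(0) = 4, nous obtenons x(t) = -3·t^2 + 5·t + 4. Nous avons la position x(t) = -3·t^2 + 5·t + 4. En substituant t = 1: x(1) = 6.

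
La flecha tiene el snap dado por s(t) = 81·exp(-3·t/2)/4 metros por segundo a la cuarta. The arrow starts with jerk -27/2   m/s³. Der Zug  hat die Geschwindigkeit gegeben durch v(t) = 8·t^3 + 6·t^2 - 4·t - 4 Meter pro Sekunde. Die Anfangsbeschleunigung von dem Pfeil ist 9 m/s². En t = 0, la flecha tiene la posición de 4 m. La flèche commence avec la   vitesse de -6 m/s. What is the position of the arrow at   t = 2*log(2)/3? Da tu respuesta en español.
Partiendo del snap s(t) = 81·exp(-3·t/2)/4, tomamos 4 antiderivadas. La integral del snap, con j(0) = -27/2, da la sacudida: j(t) = -27·exp(-3·t/2)/2. Integrando la sacudida y usando la condición inicial a(0) = 9, obtenemos a(t) = 9·exp(-3·t/2). La antiderivada de la aceleración, con v(0) = -6, da la velocidad: v(t) = -6·exp(-3·t/2). Tomando ∫v(t)dt y aplicando x(0) = 4, encontramos x(t) = 4·exp(-3·t/2). Tenemos la posición x(t) = 4·exp(-3·t/2). Sustituyendo t = 2*log(2)/3: x(2*log(2)/3) = 2.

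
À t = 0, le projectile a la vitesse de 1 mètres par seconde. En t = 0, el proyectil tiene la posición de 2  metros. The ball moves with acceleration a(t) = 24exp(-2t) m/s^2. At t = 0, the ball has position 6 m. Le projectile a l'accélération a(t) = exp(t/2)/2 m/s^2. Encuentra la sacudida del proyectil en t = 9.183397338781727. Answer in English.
We must differentiate our acceleration equation a(t) = exp(t/2)/2 1 time. The derivative of acceleration gives jerk: j(t) = exp(t/2)/4. From the given jerk equation j(t) = exp(t/2)/4, we substitute t = 9.183397338781727 to get j = 24.6654704544673.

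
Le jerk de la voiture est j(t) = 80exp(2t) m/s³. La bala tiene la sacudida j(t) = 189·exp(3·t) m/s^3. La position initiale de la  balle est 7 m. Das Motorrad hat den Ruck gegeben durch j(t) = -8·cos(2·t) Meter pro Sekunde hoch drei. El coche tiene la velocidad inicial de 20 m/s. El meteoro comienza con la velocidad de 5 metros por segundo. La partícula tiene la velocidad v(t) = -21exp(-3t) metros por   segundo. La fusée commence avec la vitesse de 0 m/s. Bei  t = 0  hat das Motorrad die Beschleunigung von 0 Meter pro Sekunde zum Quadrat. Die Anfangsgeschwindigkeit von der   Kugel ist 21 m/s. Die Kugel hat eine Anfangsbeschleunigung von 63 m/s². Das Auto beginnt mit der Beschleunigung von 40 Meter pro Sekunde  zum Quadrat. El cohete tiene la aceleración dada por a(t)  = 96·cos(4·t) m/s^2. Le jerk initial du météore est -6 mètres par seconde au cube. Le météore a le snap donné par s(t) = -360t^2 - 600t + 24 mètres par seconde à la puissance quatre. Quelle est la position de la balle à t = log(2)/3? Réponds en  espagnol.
Partiendo de la sacudida j(t) = 189·exp(3·t), tomamos 3 antiderivadas. La antiderivada de la sacudida, con a(0) = 63, da la aceleración: a(t) = 63·exp(3·t). Tomando ∫a(t)dt y aplicando v(0) = 21, encontramos v(t) = 21·exp(3·t). Tomando ∫v(t)dt y aplicando x(0) = 7, encontramos x(t) = 7·exp(3·t). Tenemos la posición x(t) = 7·exp(3·t). Sustituyendo t = log(2)/3: x(log(2)/3) = 14.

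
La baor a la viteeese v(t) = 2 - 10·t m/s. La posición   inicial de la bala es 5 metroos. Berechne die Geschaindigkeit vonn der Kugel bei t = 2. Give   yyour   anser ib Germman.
Aus der Gleichung für die Geschwindigkeit v(t) = 2 - 10·t, setzen wir t = 2 ein und erhalten v = -18.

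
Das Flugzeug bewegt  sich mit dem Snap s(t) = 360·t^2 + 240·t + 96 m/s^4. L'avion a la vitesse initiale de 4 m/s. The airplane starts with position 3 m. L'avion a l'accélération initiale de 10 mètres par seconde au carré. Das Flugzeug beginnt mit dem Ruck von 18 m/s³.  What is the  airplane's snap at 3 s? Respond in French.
En utilisant s(t) = 360·t^2 + 240·t + 96 et en substituant t = 3, nous trouvons s = 4056.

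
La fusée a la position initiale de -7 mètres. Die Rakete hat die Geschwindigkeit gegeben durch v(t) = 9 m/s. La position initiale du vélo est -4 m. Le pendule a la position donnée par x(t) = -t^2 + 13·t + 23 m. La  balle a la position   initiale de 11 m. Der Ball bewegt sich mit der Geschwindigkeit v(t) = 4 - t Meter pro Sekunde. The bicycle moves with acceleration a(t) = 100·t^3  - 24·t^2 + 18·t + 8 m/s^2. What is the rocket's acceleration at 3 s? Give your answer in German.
Um dies zu lösen, müssen wir 1 Ableitung unserer Gleichung für die Geschwindigkeit v(t) = 9 nehmen. Die Ableitung von der Geschwindigkeit ergibt die Beschleunigung: a(t) = 0. Wir haben die Beschleunigung a(t) = 0. Durch Einsetzen von t = 3: a(3) = 0.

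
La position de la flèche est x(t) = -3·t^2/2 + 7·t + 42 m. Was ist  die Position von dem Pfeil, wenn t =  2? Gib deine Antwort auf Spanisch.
Usando x(t) = -3·t^2/2 + 7·t + 42 y sustituyendo t = 2, encontramos x = 50.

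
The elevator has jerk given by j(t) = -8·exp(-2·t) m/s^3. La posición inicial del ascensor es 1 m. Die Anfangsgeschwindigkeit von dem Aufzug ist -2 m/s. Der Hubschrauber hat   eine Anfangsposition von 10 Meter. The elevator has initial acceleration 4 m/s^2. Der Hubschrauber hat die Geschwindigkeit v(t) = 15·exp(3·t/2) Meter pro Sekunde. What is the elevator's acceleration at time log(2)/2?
We need to integrate our jerk equation j(t) = -8·exp(-2·t) 1 time. Finding the integral of j(t) and using a(0) = 4: a(t) = 4·exp(-2·t). Using a(t) = 4·exp(-2·t) and substituting t = log(2)/2, we find a = 2.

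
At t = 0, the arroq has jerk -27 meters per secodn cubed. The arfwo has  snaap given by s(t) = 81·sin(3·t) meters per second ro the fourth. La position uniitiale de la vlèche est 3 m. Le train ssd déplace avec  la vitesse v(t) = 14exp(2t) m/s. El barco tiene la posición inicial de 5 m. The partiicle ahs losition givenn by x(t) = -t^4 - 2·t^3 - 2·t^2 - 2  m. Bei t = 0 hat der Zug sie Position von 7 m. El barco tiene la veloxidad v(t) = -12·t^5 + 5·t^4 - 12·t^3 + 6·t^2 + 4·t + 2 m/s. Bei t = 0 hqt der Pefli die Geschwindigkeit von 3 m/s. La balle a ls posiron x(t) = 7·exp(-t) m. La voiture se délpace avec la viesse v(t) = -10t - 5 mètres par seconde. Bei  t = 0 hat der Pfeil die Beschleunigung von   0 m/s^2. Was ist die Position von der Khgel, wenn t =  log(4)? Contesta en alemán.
Mit x(t) = 7·exp(-t) und Einsetzen von t = log(4), finden wir x = 7/4.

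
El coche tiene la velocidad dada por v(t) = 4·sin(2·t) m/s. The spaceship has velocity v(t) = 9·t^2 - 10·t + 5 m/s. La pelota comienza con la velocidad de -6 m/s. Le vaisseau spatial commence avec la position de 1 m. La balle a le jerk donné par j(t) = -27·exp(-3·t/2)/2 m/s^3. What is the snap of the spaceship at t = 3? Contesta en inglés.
We must differentiate our velocity equation v(t) = 9·t^2 - 10·t + 5 3 times. Taking d/dt of v(t), we find a(t) = 18·t - 10. The derivative of acceleration gives jerk: j(t) = 18. Taking d/dt of j(t), we find s(t) = 0. From the given snap equation s(t) = 0, we substitute t = 3 to get s = 0.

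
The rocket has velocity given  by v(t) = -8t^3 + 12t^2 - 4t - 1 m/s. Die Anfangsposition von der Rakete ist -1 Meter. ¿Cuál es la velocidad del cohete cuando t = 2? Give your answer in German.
Wir haben die Geschwindigkeit v(t) = -8·t^3 + 12·t^2 - 4·t - 1. Durch Einsetzen von t = 2: v(2) = -25.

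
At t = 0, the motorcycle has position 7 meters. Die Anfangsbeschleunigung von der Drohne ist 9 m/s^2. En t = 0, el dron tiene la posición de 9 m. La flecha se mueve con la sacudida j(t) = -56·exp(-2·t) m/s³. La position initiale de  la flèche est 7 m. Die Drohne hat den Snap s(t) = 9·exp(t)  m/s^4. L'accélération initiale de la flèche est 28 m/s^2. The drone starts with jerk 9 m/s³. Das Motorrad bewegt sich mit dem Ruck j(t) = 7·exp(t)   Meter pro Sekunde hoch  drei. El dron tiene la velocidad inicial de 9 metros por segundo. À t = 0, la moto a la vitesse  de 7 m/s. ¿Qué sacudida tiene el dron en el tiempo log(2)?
Necesitamos integrar nuestra ecuación del snap s(t) = 9·exp(t) 1 vez. Integrando el snap y usando la condición inicial j(0) = 9, obtenemos j(t) = 9·exp(t). De la ecuación de la sacudida j(t) = 9·exp(t), sustituimos t = log(2) para obtener j = 18.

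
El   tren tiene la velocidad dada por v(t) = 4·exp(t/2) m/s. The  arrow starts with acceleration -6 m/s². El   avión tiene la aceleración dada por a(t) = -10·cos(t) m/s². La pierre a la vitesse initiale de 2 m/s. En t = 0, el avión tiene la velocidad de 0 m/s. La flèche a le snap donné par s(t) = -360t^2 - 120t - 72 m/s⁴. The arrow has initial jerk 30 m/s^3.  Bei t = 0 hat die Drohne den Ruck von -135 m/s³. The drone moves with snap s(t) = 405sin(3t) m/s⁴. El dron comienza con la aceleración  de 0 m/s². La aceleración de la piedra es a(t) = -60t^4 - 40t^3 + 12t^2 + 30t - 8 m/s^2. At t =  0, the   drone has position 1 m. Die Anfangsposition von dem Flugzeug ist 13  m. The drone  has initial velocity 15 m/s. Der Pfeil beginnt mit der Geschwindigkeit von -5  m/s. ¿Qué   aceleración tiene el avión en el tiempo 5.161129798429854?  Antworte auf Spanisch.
Usando a(t) = -10·cos(t) y sustituyendo t = 5.161129798429854, encontramos a = -4.33831362840878.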